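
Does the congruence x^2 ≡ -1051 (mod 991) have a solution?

Reduce the numerator: -1051 ≡ 931 (mod 991), so (-1051/991) = (931/991).
Both 931 ≡ 3 and 991 ≡ 3 (mod 4), so reciprocity gives (931/991) = -(991/931). Reduce: 991 ≡ 60 (mod 931). Now have -(60/931).
Factor out 2: 60 = 2^2·15. Since 931 ≡ 3 (mod 8), (2/931) = -1, and (2/931)^2 = +1. Now have -(15/931).
Both 15 ≡ 3 and 931 ≡ 3 (mod 4), so reciprocity gives (15/931) = -(931/15). Reduce: 931 ≡ 1 (mod 15). Now have (1/15).
(1/15) = 1. Collecting the sign factors: 1.
The Legendre symbol is 1, so x^2 ≡ -1051 (mod 991) has solution.

yes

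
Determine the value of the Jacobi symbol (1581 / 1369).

Reduce the numerator: 1581 ≡ 212 (mod 1369), so (1581 / 1369) = (212 / 1369).
Factor out 2: 212 = 2^2·53. Since 1369 ≡ 1 (mod 8), (2 / 1369) = +1, and (2 / 1369)^2 = +1. Now have (53 / 1369).
53 ≡ 1 (mod 4), so quadratic reciprocity gives (53 / 1369) = (1369 / 53). Reduce: 1369 ≡ 44 (mod 53). Now have (44 / 53).
Factor out 2: 44 = 2^2·11. Since 53 ≡ 5 (mod 8), (2 / 53) = -1, and (2 / 53)^2 = +1. Now have (11 / 53).
53 ≡ 1 (mod 4), so quadratic reciprocity gives (11 / 53) = (53 / 11). Reduce: 53 ≡ 9 (mod 11). Now have (9 / 11).
9 ≡ 1 (mod 4), so quadratic reciprocity gives (9 / 11) = (11 / 9). Reduce: 11 ≡ 2 (mod 9). Now have (2 / 9).
Factor out 2: 2 = 2. Since 9 ≡ 1 (mod 8), (2 / 9) = +1. Now have (1 / 9).
(1 / 9) = 1. Collecting the sign factors: 1.

1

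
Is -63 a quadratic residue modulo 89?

no

Pull out -1: (-63|89) = (-1|89)·(63|89). Since 89 ≡ 1 (mod 4), (-1|89) = +1. Now have (63|89).
89 ≡ 1 (mod 4), so quadratic reciprocity gives (63|89) = (89|63). Reduce: 89 ≡ 26 (mod 63). Now have (26|63).
Factor out 2: 26 = 2·13. Since 63 ≡ 7 (mod 8), (2|63) = +1. Now have (13|63).
13 ≡ 1 (mod 4), so quadratic reciprocity gives (13|63) = (63|13). Reduce: 63 ≡ 11 (mod 13). Now have (11|13).
13 ≡ 1 (mod 4), so quadratic reciprocity gives (11|13) = (13|11). Reduce: 13 ≡ 2 (mod 11). Now have (2|11).
Factor out 2: 2 = 2. Since 11 ≡ 3 (mod 8), (2|11) = -1. Now have -(1|11).
(1|11) = 1. Collecting the sign factors: -1.
The Legendre symbol is -1, so x^2 ≡ -63 (mod 89) has no solution.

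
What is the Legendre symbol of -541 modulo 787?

1

Reduce the numerator: -541 ≡ 246 (mod 787), so (-541/787) = (246/787).
Factor out 2: 246 = 2·123. Since 787 ≡ 3 (mod 8), (2/787) = -1. Now have -(123/787).
Both 123 ≡ 3 and 787 ≡ 3 (mod 4), so reciprocity gives (123/787) = -(787/123). Reduce: 787 ≡ 49 (mod 123). Now have (49/123).
49 ≡ 1 (mod 4), so quadratic reciprocity gives (49/123) = (123/49). Reduce: 123 ≡ 25 (mod 49). Now have (25/49).
25 ≡ 1 (mod 4), so quadratic reciprocity gives (25/49) = (49/25). Reduce: 49 ≡ 24 (mod 25). Now have (24/25).
Factor out 2: 24 = 2^3·3. Since 25 ≡ 1 (mod 8), (2/25) = +1, and (2/25)^3 = +1. Now have (3/25).
25 ≡ 1 (mod 4), so quadratic reciprocity gives (3/25) = (25/3). Reduce: 25 ≡ 1 (mod 3). Now have (1/3).
(1/3) = 1. Collecting the sign factors: 1.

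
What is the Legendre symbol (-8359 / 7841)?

1

Reduce the numerator: -8359 ≡ 7323 (mod 7841), so (-8359 / 7841) = (7323 / 7841).
7841 ≡ 1 (mod 4), so quadratic reciprocity gives (7323 / 7841) = (7841 / 7323). Reduce: 7841 ≡ 518 (mod 7323). Now have (518 / 7323).
Factor out 2: 518 = 2·259. Since 7323 ≡ 3 (mod 8), (2 / 7323) = -1. Now have -(259 / 7323).
Both 259 ≡ 3 and 7323 ≡ 3 (mod 4), so reciprocity gives (259 / 7323) = -(7323 / 259). Reduce: 7323 ≡ 71 (mod 259). Now have (71 / 259).
Both 71 ≡ 3 and 259 ≡ 3 (mod 4), so reciprocity gives (71 / 259) = -(259 / 71). Reduce: 259 ≡ 46 (mod 71). Now have -(46 / 71).
Factor out 2: 46 = 2·23. Since 71 ≡ 7 (mod 8), (2 / 71) = +1. Now have -(23 / 71).
Both 23 ≡ 3 and 71 ≡ 3 (mod 4), so reciprocity gives (23 / 71) = -(71 / 23). Reduce: 71 ≡ 2 (mod 23). Now have (2 / 23).
Factor out 2: 2 = 2. Since 23 ≡ 7 (mod 8), (2 / 23) = +1. Now have (1 / 23).
(1 / 23) = 1. Collecting the sign factors: 1.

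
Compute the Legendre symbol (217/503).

(217/503)
  = (503/217)    [QR: 217 ≡ 1 mod 4, sign kept]
  = (69/217)    [503 ≡ 69 mod 217]
  = (217/69)    [QR: 69 ≡ 1 mod 4, sign kept]
  = (10/69)    [217 ≡ 10 mod 69]
  = -(5/69)    [69 ≡ 5 mod 8 ⇒ (2/69) = -1]
  = -(69/5)    [QR: 5 ≡ 1 mod 4, sign kept]
  = -(4/5)    [69 ≡ 4 mod 5]
  = -(1/5)    [5 ≡ 5 mod 8 ⇒ (2/5)^2 = +1]
  = -1    [(1/5) = 1]

-1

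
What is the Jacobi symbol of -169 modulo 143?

Pull out -1: (-169/143) = (-1/143)·(169/143). Since 143 ≡ 3 (mod 4), (-1/143) = -1. Now have -(169/143).
Reduce the numerator: 169 ≡ 26 (mod 143), so (169/143) = (26/143).
Factor out 2: 26 = 2·13. Since 143 ≡ 7 (mod 8), (2/143) = +1. Now have -(13/143).
13 ≡ 1 (mod 4), so quadratic reciprocity gives (13/143) = (143/13). Reduce: 143 ≡ 0 (mod 13). Now have -(0/13).
The numerator is now 0 with denominator 13 > 1: the symbol is 0.

0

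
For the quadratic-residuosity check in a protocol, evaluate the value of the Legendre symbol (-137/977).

Pull out -1: (-137/977) = (-1/977)·(137/977). Since 977 ≡ 1 (mod 4), (-1/977) = +1. Now have (137/977).
137 ≡ 1 (mod 4), so quadratic reciprocity gives (137/977) = (977/137). Reduce: 977 ≡ 18 (mod 137). Now have (18/137).
Factor out 2: 18 = 2·9. Since 137 ≡ 1 (mod 8), (2/137) = +1. Now have (9/137).
9 ≡ 1 (mod 4), so quadratic reciprocity gives (9/137) = (137/9). Reduce: 137 ≡ 2 (mod 9). Now have (2/9).
Factor out 2: 2 = 2. Since 9 ≡ 1 (mod 8), (2/9) = +1. Now have (1/9).
(1/9) = 1. Collecting the sign factors: 1.

1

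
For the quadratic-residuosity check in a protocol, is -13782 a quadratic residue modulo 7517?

no

Reduce the numerator: -13782 ≡ 1252 (mod 7517), so (-13782|7517) = (1252|7517).
Factor out 2: 1252 = 2^2·313. Since 7517 ≡ 5 (mod 8), (2|7517) = -1, and (2|7517)^2 = +1. Now have (313|7517).
313 ≡ 1 (mod 4), so quadratic reciprocity gives (313|7517) = (7517|313). Reduce: 7517 ≡ 5 (mod 313). Now have (5|313).
5 ≡ 1 (mod 4), so quadratic reciprocity gives (5|313) = (313|5). Reduce: 313 ≡ 3 (mod 5). Now have (3|5).
5 ≡ 1 (mod 4), so quadratic reciprocity gives (3|5) = (5|3). Reduce: 5 ≡ 2 (mod 3). Now have (2|3).
Factor out 2: 2 = 2. Since 3 ≡ 3 (mod 8), (2|3) = -1. Now have -(1|3).
(1|3) = 1. Collecting the sign factors: -1.
The Legendre symbol is -1, so x^2 ≡ -13782 (mod 7517) has no solution.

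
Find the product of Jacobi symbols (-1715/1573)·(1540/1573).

0

By multiplicativity, (-1715·1540/1573) = (-1715/1573)·(1540/1573).
First factor (-1715/1573):
Reduce the numerator: -1715 ≡ 1431 (mod 1573), so (-1715/1573) = (1431/1573).
1573 ≡ 1 (mod 4), so quadratic reciprocity gives (1431/1573) = (1573/1431). Reduce: 1573 ≡ 142 (mod 1431). Now have (142/1431).
Factor out 2: 142 = 2·71. Since 1431 ≡ 7 (mod 8), (2/1431) = +1. Now have (71/1431).
Both 71 ≡ 3 and 1431 ≡ 3 (mod 4), so reciprocity gives (71/1431) = -(1431/71). Reduce: 1431 ≡ 11 (mod 71). Now have -(11/71).
Both 11 ≡ 3 and 71 ≡ 3 (mod 4), so reciprocity gives (11/71) = -(71/11). Reduce: 71 ≡ 5 (mod 11). Now have (5/11).
5 ≡ 1 (mod 4), so quadratic reciprocity gives (5/11) = (11/5). Reduce: 11 ≡ 1 (mod 5). Now have (1/5).
(1/5) = 1. Collecting the sign factors: 1.
Second factor (1540/1573):
Factor out 2: 1540 = 2^2·385. Since 1573 ≡ 5 (mod 8), (2/1573) = -1, and (2/1573)^2 = +1. Now have (385/1573).
385 ≡ 1 (mod 4), so quadratic reciprocity gives (385/1573) = (1573/385). Reduce: 1573 ≡ 33 (mod 385). Now have (33/385).
33 ≡ 1 (mod 4), so quadratic reciprocity gives (33/385) = (385/33). Reduce: 385 ≡ 22 (mod 33). Now have (22/33).
Factor out 2: 22 = 2·11. Since 33 ≡ 1 (mod 8), (2/33) = +1. Now have (11/33).
33 ≡ 1 (mod 4), so quadratic reciprocity gives (11/33) = (33/11). Reduce: 33 ≡ 0 (mod 11). Now have (0/11).
The numerator is now 0 with denominator 11 > 1: the symbol is 0.
Product: (1)·(0) = 0.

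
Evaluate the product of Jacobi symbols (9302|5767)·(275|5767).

By multiplicativity, (9302·275|5767) = (9302|5767)·(275|5767).
First factor (9302|5767):
Reduce the numerator: 9302 ≡ 3535 (mod 5767), so (9302|5767) = (3535|5767).
Both 3535 ≡ 3 and 5767 ≡ 3 (mod 4), so reciprocity gives (3535|5767) = -(5767|3535). Reduce: 5767 ≡ 2232 (mod 3535). Now have -(2232|3535).
Factor out 2: 2232 = 2^3·279. Since 3535 ≡ 7 (mod 8), (2|3535) = +1, and (2|3535)^3 = +1. Now have -(279|3535).
Both 279 ≡ 3 and 3535 ≡ 3 (mod 4), so reciprocity gives (279|3535) = -(3535|279). Reduce: 3535 ≡ 187 (mod 279). Now have (187|279).
Both 187 ≡ 3 and 279 ≡ 3 (mod 4), so reciprocity gives (187|279) = -(279|187). Reduce: 279 ≡ 92 (mod 187). Now have -(92|187).
Factor out 2: 92 = 2^2·23. Since 187 ≡ 3 (mod 8), (2|187) = -1, and (2|187)^2 = +1. Now have -(23|187).
Both 23 ≡ 3 and 187 ≡ 3 (mod 4), so reciprocity gives (23|187) = -(187|23). Reduce: 187 ≡ 3 (mod 23). Now have (3|23).
Both 3 ≡ 3 and 23 ≡ 3 (mod 4), so reciprocity gives (3|23) = -(23|3). Reduce: 23 ≡ 2 (mod 3). Now have -(2|3).
Factor out 2: 2 = 2. Since 3 ≡ 3 (mod 8), (2|3) = -1. Now have (1|3).
(1|3) = 1. Collecting the sign factors: 1.
Second factor (275|5767):
Both 275 ≡ 3 and 5767 ≡ 3 (mod 4), so reciprocity gives (275|5767) = -(5767|275). Reduce: 5767 ≡ 267 (mod 275). Now have -(267|275).
Both 267 ≡ 3 and 275 ≡ 3 (mod 4), so reciprocity gives (267|275) = -(275|267). Reduce: 275 ≡ 8 (mod 267). Now have (8|267).
Factor out 2: 8 = 2^3. Since 267 ≡ 3 (mod 8), (2|267) = -1, and (2|267)^3 = -1. Now have -(1|267).
(1|267) = 1. Collecting the sign factors: -1.
Product: (1)·(-1) = -1.

-1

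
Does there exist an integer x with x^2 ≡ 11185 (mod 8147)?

Reduce the numerator: 11185 ≡ 3038 (mod 8147), so (11185|8147) = (3038|8147).
Factor out 2: 3038 = 2·1519. Since 8147 ≡ 3 (mod 8), (2|8147) = -1. Now have -(1519|8147).
Both 1519 ≡ 3 and 8147 ≡ 3 (mod 4), so reciprocity gives (1519|8147) = -(8147|1519). Reduce: 8147 ≡ 552 (mod 1519). Now have (552|1519).
Factor out 2: 552 = 2^3·69. Since 1519 ≡ 7 (mod 8), (2|1519) = +1, and (2|1519)^3 = +1. Now have (69|1519).
69 ≡ 1 (mod 4), so quadratic reciprocity gives (69|1519) = (1519|69). Reduce: 1519 ≡ 1 (mod 69). Now have (1|69).
(1|69) = 1. Collecting the sign factors: 1.
The Legendre symbol is 1, so x^2 ≡ 11185 (mod 8147) has solution.

yes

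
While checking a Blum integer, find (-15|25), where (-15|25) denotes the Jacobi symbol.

0

Reduce the numerator: -15 ≡ 10 (mod 25), so (-15|25) = (10|25).
Factor out 2: 10 = 2·5. Since 25 ≡ 1 (mod 8), (2|25) = +1. Now have (5|25).
5 ≡ 1 (mod 4), so quadratic reciprocity gives (5|25) = (25|5). Reduce: 25 ≡ 0 (mod 5). Now have (0|5).
The numerator is now 0 with denominator 5 > 1: the symbol is 0.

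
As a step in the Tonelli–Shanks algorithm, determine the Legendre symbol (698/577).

(698/577)
  = (121/577)    [698 ≡ 121 mod 577]
  = (577/121)    [QR: 121 ≡ 1 mod 4, sign kept]
  = (93/121)    [577 ≡ 93 mod 121]
  = (121/93)    [QR: 93 ≡ 1 mod 4, sign kept]
  = (28/93)    [121 ≡ 28 mod 93]
  = (7/93)    [93 ≡ 5 mod 8 ⇒ (2/93)^2 = +1]
  = (93/7)    [QR: 93 ≡ 1 mod 4, sign kept]
  = (2/7)    [93 ≡ 2 mod 7]
  = (1/7)    [7 ≡ 7 mod 8 ⇒ (2/7) = +1]
  = 1    [(1/7) = 1]

1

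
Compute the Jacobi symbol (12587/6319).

(12587/6319)
  = (6268/6319)    [12587 ≡ 6268 mod 6319]
  = (1567/6319)    [6319 ≡ 7 mod 8 ⇒ (2/6319)^2 = +1]
  = -(6319/1567)    [QR: both ≡ 3 mod 4, sign flips]
  = -(51/1567)    [6319 ≡ 51 mod 1567]
  = (1567/51)    [QR: both ≡ 3 mod 4, sign flips]
  = (37/51)    [1567 ≡ 37 mod 51]
  = (51/37)    [QR: 37 ≡ 1 mod 4, sign kept]
  = (14/37)    [51 ≡ 14 mod 37]
  = -(7/37)    [37 ≡ 5 mod 8 ⇒ (2/37) = -1]
  = -(37/7)    [QR: 37 ≡ 1 mod 4, sign kept]
  = -(2/7)    [37 ≡ 2 mod 7]
  = -(1/7)    [7 ≡ 7 mod 8 ⇒ (2/7) = +1]
  = -1    [(1/7) = 1]

-1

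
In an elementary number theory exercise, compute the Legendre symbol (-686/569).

(-686/569)
  = (452/569)    [-686 ≡ 452 mod 569]
  = (113/569)    [569 ≡ 1 mod 8 ⇒ (2/569)^2 = +1]
  = (569/113)    [QR: 113 ≡ 1 mod 4, sign kept]
  = (4/113)    [569 ≡ 4 mod 113]
  = (1/113)    [113 ≡ 1 mod 8 ⇒ (2/113)^2 = +1]
  = 1    [(1/113) = 1]

1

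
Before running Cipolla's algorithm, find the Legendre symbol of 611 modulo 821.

821 ≡ 1 (mod 4), so quadratic reciprocity gives (611|821) = (821|611). Reduce: 821 ≡ 210 (mod 611). Now have (210|611).
Factor out 2: 210 = 2·105. Since 611 ≡ 3 (mod 8), (2|611) = -1. Now have -(105|611).
105 ≡ 1 (mod 4), so quadratic reciprocity gives (105|611) = (611|105). Reduce: 611 ≡ 86 (mod 105). Now have -(86|105).
Factor out 2: 86 = 2·43. Since 105 ≡ 1 (mod 8), (2|105) = +1. Now have -(43|105).
105 ≡ 1 (mod 4), so quadratic reciprocity gives (43|105) = (105|43). Reduce: 105 ≡ 19 (mod 43). Now have -(19|43).
Both 19 ≡ 3 and 43 ≡ 3 (mod 4), so reciprocity gives (19|43) = -(43|19). Reduce: 43 ≡ 5 (mod 19). Now have (5|19).
5 ≡ 1 (mod 4), so quadratic reciprocity gives (5|19) = (19|5). Reduce: 19 ≡ 4 (mod 5). Now have (4|5).
Factor out 2: 4 = 2^2. Since 5 ≡ 5 (mod 8), (2|5) = -1, and (2|5)^2 = +1. Now have (1|5).
(1|5) = 1. Collecting the sign factors: 1.

1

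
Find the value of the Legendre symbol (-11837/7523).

-1

(-11837/7523)
  = (3209/7523)    [-11837 ≡ 3209 mod 7523]
  = (7523/3209)    [QR: 3209 ≡ 1 mod 4, sign kept]
  = (1105/3209)    [7523 ≡ 1105 mod 3209]
  = (3209/1105)    [QR: 1105 ≡ 1 mod 4, sign kept]
  = (999/1105)    [3209 ≡ 999 mod 1105]
  = (1105/999)    [QR: 1105 ≡ 1 mod 4, sign kept]
  = (106/999)    [1105 ≡ 106 mod 999]
  = (53/999)    [999 ≡ 7 mod 8 ⇒ (2/999) = +1]
  = (999/53)    [QR: 53 ≡ 1 mod 4, sign kept]
  = (45/53)    [999 ≡ 45 mod 53]
  = (53/45)    [QR: 45 ≡ 1 mod 4, sign kept]
  = (8/45)    [53 ≡ 8 mod 45]
  = -(1/45)    [45 ≡ 5 mod 8 ⇒ (2/45)^3 = -1]
  = -1    [(1/45) = 1]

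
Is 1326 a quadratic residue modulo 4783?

yes

Factor out 2: 1326 = 2·663. Since 4783 ≡ 7 (mod 8), (2/4783) = +1. Now have (663/4783).
Both 663 ≡ 3 and 4783 ≡ 3 (mod 4), so reciprocity gives (663/4783) = -(4783/663). Reduce: 4783 ≡ 142 (mod 663). Now have -(142/663).
Factor out 2: 142 = 2·71. Since 663 ≡ 7 (mod 8), (2/663) = +1. Now have -(71/663).
Both 71 ≡ 3 and 663 ≡ 3 (mod 4), so reciprocity gives (71/663) = -(663/71). Reduce: 663 ≡ 24 (mod 71). Now have (24/71).
Factor out 2: 24 = 2^3·3. Since 71 ≡ 7 (mod 8), (2/71) = +1, and (2/71)^3 = +1. Now have (3/71).
Both 3 ≡ 3 and 71 ≡ 3 (mod 4), so reciprocity gives (3/71) = -(71/3). Reduce: 71 ≡ 2 (mod 3). Now have -(2/3).
Factor out 2: 2 = 2. Since 3 ≡ 3 (mod 8), (2/3) = -1. Now have (1/3).
(1/3) = 1. Collecting the sign factors: 1.
(1326/4783) = 1, and 4783 is prime, so 1326 is a quadratic residue mod 4783.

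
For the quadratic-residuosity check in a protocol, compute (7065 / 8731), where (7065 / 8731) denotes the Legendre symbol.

-1

7065 ≡ 1 (mod 4), so quadratic reciprocity gives (7065 / 8731) = (8731 / 7065). Reduce: 8731 ≡ 1666 (mod 7065). Now have (1666 / 7065).
Factor out 2: 1666 = 2·833. Since 7065 ≡ 1 (mod 8), (2 / 7065) = +1. Now have (833 / 7065).
833 ≡ 1 (mod 4), so quadratic reciprocity gives (833 / 7065) = (7065 / 833). Reduce: 7065 ≡ 401 (mod 833). Now have (401 / 833).
401 ≡ 1 (mod 4), so quadratic reciprocity gives (401 / 833) = (833 / 401). Reduce: 833 ≡ 31 (mod 401). Now have (31 / 401).
401 ≡ 1 (mod 4), so quadratic reciprocity gives (31 / 401) = (401 / 31). Reduce: 401 ≡ 29 (mod 31). Now have (29 / 31).
29 ≡ 1 (mod 4), so quadratic reciprocity gives (29 / 31) = (31 / 29). Reduce: 31 ≡ 2 (mod 29). Now have (2 / 29).
Factor out 2: 2 = 2. Since 29 ≡ 5 (mod 8), (2 / 29) = -1. Now have -(1 / 29).
(1 / 29) = 1. Collecting the sign factors: -1.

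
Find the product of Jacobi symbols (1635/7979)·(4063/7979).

-1

By multiplicativity, (1635·4063/7979) = (1635/7979)·(4063/7979).
First factor (1635/7979):
(1635/7979)
  = -(7979/1635)    [QR: both ≡ 3 mod 4, sign flips]
  = -(1439/1635)    [7979 ≡ 1439 mod 1635]
  = (1635/1439)    [QR: both ≡ 3 mod 4, sign flips]
  = (196/1439)    [1635 ≡ 196 mod 1439]
  = (49/1439)    [1439 ≡ 7 mod 8 ⇒ (2/1439)^2 = +1]
  = (1439/49)    [QR: 49 ≡ 1 mod 4, sign kept]
  = (18/49)    [1439 ≡ 18 mod 49]
  = (9/49)    [49 ≡ 1 mod 8 ⇒ (2/49) = +1]
  = (49/9)    [QR: 9 ≡ 1 mod 4, sign kept]
  = (4/9)    [49 ≡ 4 mod 9]
  = (1/9)    [9 ≡ 1 mod 8 ⇒ (2/9)^2 = +1]
  = 1    [(1/9) = 1]
Second factor (4063/7979):
(4063/7979)
  = -(7979/4063)    [QR: both ≡ 3 mod 4, sign flips]
  = -(3916/4063)    [7979 ≡ 3916 mod 4063]
  = -(979/4063)    [4063 ≡ 7 mod 8 ⇒ (2/4063)^2 = +1]
  = (4063/979)    [QR: both ≡ 3 mod 4, sign flips]
  = (147/979)    [4063 ≡ 147 mod 979]
  = -(979/147)    [QR: both ≡ 3 mod 4, sign flips]
  = -(97/147)    [979 ≡ 97 mod 147]
  = -(147/97)    [QR: 97 ≡ 1 mod 4, sign kept]
  = -(50/97)    [147 ≡ 50 mod 97]
  = -(25/97)    [97 ≡ 1 mod 8 ⇒ (2/97) = +1]
  = -(97/25)    [QR: 25 ≡ 1 mod 4, sign kept]
  = -(22/25)    [97 ≡ 22 mod 25]
  = -(11/25)    [25 ≡ 1 mod 8 ⇒ (2/25) = +1]
  = -(25/11)    [QR: 25 ≡ 1 mod 4, sign kept]
  = -(3/11)    [25 ≡ 3 mod 11]
  = (11/3)    [QR: both ≡ 3 mod 4, sign flips]
  = (2/3)    [11 ≡ 2 mod 3]
  = -(1/3)    [3 ≡ 3 mod 8 ⇒ (2/3) = -1]
  = -1    [(1/3) = 1]
Product: (1)·(-1) = -1.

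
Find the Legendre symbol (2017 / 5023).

2017 ≡ 1 (mod 4), so quadratic reciprocity gives (2017 / 5023) = (5023 / 2017). Reduce: 5023 ≡ 989 (mod 2017). Now have (989 / 2017).
989 ≡ 1 (mod 4), so quadratic reciprocity gives (989 / 2017) = (2017 / 989). Reduce: 2017 ≡ 39 (mod 989). Now have (39 / 989).
989 ≡ 1 (mod 4), so quadratic reciprocity gives (39 / 989) = (989 / 39). Reduce: 989 ≡ 14 (mod 39). Now have (14 / 39).
Factor out 2: 14 = 2·7. Since 39 ≡ 7 (mod 8), (2 / 39) = +1. Now have (7 / 39).
Both 7 ≡ 3 and 39 ≡ 3 (mod 4), so reciprocity gives (7 / 39) = -(39 / 7). Reduce: 39 ≡ 4 (mod 7). Now have -(4 / 7).
Factor out 2: 4 = 2^2. Since 7 ≡ 7 (mod 8), (2 / 7) = +1, and (2 / 7)^2 = +1. Now have -(1 / 7).
(1 / 7) = 1. Collecting the sign factors: -1.

-1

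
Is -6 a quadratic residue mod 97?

(-6/97)
  = (6/97)    [97 ≡ 1 mod 4 ⇒ (-1/97) = +1]
  = (3/97)    [97 ≡ 1 mod 8 ⇒ (2/97) = +1]
  = (97/3)    [QR: 97 ≡ 1 mod 4, sign kept]
  = (1/3)    [97 ≡ 1 mod 3]
  = 1    [(1/3) = 1]
(-6/97) = 1, and 97 is prime, so -6 is a quadratic residue mod 97.

yes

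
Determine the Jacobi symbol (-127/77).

Reduce the numerator: -127 ≡ 27 (mod 77), so (-127/77) = (27/77).
77 ≡ 1 (mod 4), so quadratic reciprocity gives (27/77) = (77/27). Reduce: 77 ≡ 23 (mod 27). Now have (23/27).
Both 23 ≡ 3 and 27 ≡ 3 (mod 4), so reciprocity gives (23/27) = -(27/23). Reduce: 27 ≡ 4 (mod 23). Now have -(4/23).
Factor out 2: 4 = 2^2. Since 23 ≡ 7 (mod 8), (2/23) = +1, and (2/23)^2 = +1. Now have -(1/23).
(1/23) = 1. Collecting the sign factors: -1.

-1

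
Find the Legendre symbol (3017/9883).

(3017/9883)
  = (9883/3017)    [QR: 3017 ≡ 1 mod 4, sign kept]
  = (832/3017)    [9883 ≡ 832 mod 3017]
  = (13/3017)    [3017 ≡ 1 mod 8 ⇒ (2/3017)^6 = +1]
  = (3017/13)    [QR: 13 ≡ 1 mod 4, sign kept]
  = (1/13)    [3017 ≡ 1 mod 13]
  = 1    [(1/13) = 1]

1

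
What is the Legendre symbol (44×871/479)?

By multiplicativity, (44·871/479) = (44/479)·(871/479).
First factor (44/479):
Factor out 2: 44 = 2^2·11. Since 479 ≡ 7 (mod 8), (2/479) = +1, and (2/479)^2 = +1. Now have (11/479).
Both 11 ≡ 3 and 479 ≡ 3 (mod 4), so reciprocity gives (11/479) = -(479/11). Reduce: 479 ≡ 6 (mod 11). Now have -(6/11).
Factor out 2: 6 = 2·3. Since 11 ≡ 3 (mod 8), (2/11) = -1. Now have (3/11).
Both 3 ≡ 3 and 11 ≡ 3 (mod 4), so reciprocity gives (3/11) = -(11/3). Reduce: 11 ≡ 2 (mod 3). Now have -(2/3).
Factor out 2: 2 = 2. Since 3 ≡ 3 (mod 8), (2/3) = -1. Now have (1/3).
(1/3) = 1. Collecting the sign factors: 1.
Second factor (871/479):
Reduce the numerator: 871 ≡ 392 (mod 479), so (871/479) = (392/479).
Factor out 2: 392 = 2^3·49. Since 479 ≡ 7 (mod 8), (2/479) = +1, and (2/479)^3 = +1. Now have (49/479).
49 ≡ 1 (mod 4), so quadratic reciprocity gives (49/479) = (479/49). Reduce: 479 ≡ 38 (mod 49). Now have (38/49).
Factor out 2: 38 = 2·19. Since 49 ≡ 1 (mod 8), (2/49) = +1. Now have (19/49).
49 ≡ 1 (mod 4), so quadratic reciprocity gives (19/49) = (49/19). Reduce: 49 ≡ 11 (mod 19). Now have (11/19).
Both 11 ≡ 3 and 19 ≡ 3 (mod 4), so reciprocity gives (11/19) = -(19/11). Reduce: 19 ≡ 8 (mod 11). Now have -(8/11).
Factor out 2: 8 = 2^3. Since 11 ≡ 3 (mod 8), (2/11) = -1, and (2/11)^3 = -1. Now have (1/11).
(1/11) = 1. Collecting the sign factors: 1.
Product: (1)·(1) = 1.

1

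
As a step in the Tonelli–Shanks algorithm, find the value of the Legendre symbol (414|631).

(414|631)
  = (207|631)    [631 ≡ 7 mod 8 ⇒ (2|631) = +1]
  = -(631|207)    [QR: both ≡ 3 mod 4, sign flips]
  = -(10|207)    [631 ≡ 10 mod 207]
  = -(5|207)    [207 ≡ 7 mod 8 ⇒ (2|207) = +1]
  = -(207|5)    [QR: 5 ≡ 1 mod 4, sign kept]
  = -(2|5)    [207 ≡ 2 mod 5]
  = (1|5)    [5 ≡ 5 mod 8 ⇒ (2|5) = -1]
  = 1    [(1|5) = 1]

1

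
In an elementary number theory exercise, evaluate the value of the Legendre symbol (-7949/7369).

Pull out -1: (-7949/7369) = (-1/7369)·(7949/7369). Since 7369 ≡ 1 (mod 4), (-1/7369) = +1. Now have (7949/7369).
Reduce the numerator: 7949 ≡ 580 (mod 7369), so (7949/7369) = (580/7369).
Factor out 2: 580 = 2^2·145. Since 7369 ≡ 1 (mod 8), (2/7369) = +1, and (2/7369)^2 = +1. Now have (145/7369).
145 ≡ 1 (mod 4), so quadratic reciprocity gives (145/7369) = (7369/145). Reduce: 7369 ≡ 119 (mod 145). Now have (119/145).
145 ≡ 1 (mod 4), so quadratic reciprocity gives (119/145) = (145/119). Reduce: 145 ≡ 26 (mod 119). Now have (26/119).
Factor out 2: 26 = 2·13. Since 119 ≡ 7 (mod 8), (2/119) = +1. Now have (13/119).
13 ≡ 1 (mod 4), so quadratic reciprocity gives (13/119) = (119/13). Reduce: 119 ≡ 2 (mod 13). Now have (2/13).
Factor out 2: 2 = 2. Since 13 ≡ 5 (mod 8), (2/13) = -1. Now have -(1/13).
(1/13) = 1. Collecting the sign factors: -1.

-1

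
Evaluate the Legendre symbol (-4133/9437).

1

(-4133/9437)
  = (5304/9437)    [-4133 ≡ 5304 mod 9437]
  = -(663/9437)    [9437 ≡ 5 mod 8 ⇒ (2/9437)^3 = -1]
  = -(9437/663)    [QR: 9437 ≡ 1 mod 4, sign kept]
  = -(155/663)    [9437 ≡ 155 mod 663]
  = (663/155)    [QR: both ≡ 3 mod 4, sign flips]
  = (43/155)    [663 ≡ 43 mod 155]
  = -(155/43)    [QR: both ≡ 3 mod 4, sign flips]
  = -(26/43)    [155 ≡ 26 mod 43]
  = (13/43)    [43 ≡ 3 mod 8 ⇒ (2/43) = -1]
  = (43/13)    [QR: 13 ≡ 1 mod 4, sign kept]
  = (4/13)    [43 ≡ 4 mod 13]
  = (1/13)    [13 ≡ 5 mod 8 ⇒ (2/13)^2 = +1]
  = 1    [(1/13) = 1]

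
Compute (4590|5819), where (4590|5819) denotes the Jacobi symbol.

1

Factor out 2: 4590 = 2·2295. Since 5819 ≡ 3 (mod 8), (2|5819) = -1. Now have -(2295|5819).
Both 2295 ≡ 3 and 5819 ≡ 3 (mod 4), so reciprocity gives (2295|5819) = -(5819|2295). Reduce: 5819 ≡ 1229 (mod 2295). Now have (1229|2295).
1229 ≡ 1 (mod 4), so quadratic reciprocity gives (1229|2295) = (2295|1229). Reduce: 2295 ≡ 1066 (mod 1229). Now have (1066|1229).
Factor out 2: 1066 = 2·533. Since 1229 ≡ 5 (mod 8), (2|1229) = -1. Now have -(533|1229).
533 ≡ 1 (mod 4), so quadratic reciprocity gives (533|1229) = (1229|533). Reduce: 1229 ≡ 163 (mod 533). Now have -(163|533).
533 ≡ 1 (mod 4), so quadratic reciprocity gives (163|533) = (533|163). Reduce: 533 ≡ 44 (mod 163). Now have -(44|163).
Factor out 2: 44 = 2^2·11. Since 163 ≡ 3 (mod 8), (2|163) = -1, and (2|163)^2 = +1. Now have -(11|163).
Both 11 ≡ 3 and 163 ≡ 3 (mod 4), so reciprocity gives (11|163) = -(163|11). Reduce: 163 ≡ 9 (mod 11). Now have (9|11).
9 ≡ 1 (mod 4), so quadratic reciprocity gives (9|11) = (11|9). Reduce: 11 ≡ 2 (mod 9). Now have (2|9).
Factor out 2: 2 = 2. Since 9 ≡ 1 (mod 8), (2|9) = +1. Now have (1|9).
(1|9) = 1. Collecting the sign factors: 1.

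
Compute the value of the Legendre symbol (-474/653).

(-474/653)
  = (179/653)    [-474 ≡ 179 mod 653]
  = (653/179)    [QR: 653 ≡ 1 mod 4, sign kept]
  = (116/179)    [653 ≡ 116 mod 179]
  = (29/179)    [179 ≡ 3 mod 8 ⇒ (2/179)^2 = +1]
  = (179/29)    [QR: 29 ≡ 1 mod 4, sign kept]
  = (5/29)    [179 ≡ 5 mod 29]
  = (29/5)    [QR: 5 ≡ 1 mod 4, sign kept]
  = (4/5)    [29 ≡ 4 mod 5]
  = (1/5)    [5 ≡ 5 mod 8 ⇒ (2/5)^2 = +1]
  = 1    [(1/5) = 1]

1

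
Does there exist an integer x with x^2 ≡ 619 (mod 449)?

no

Reduce the numerator: 619 ≡ 170 (mod 449), so (619/449) = (170/449).
Factor out 2: 170 = 2·85. Since 449 ≡ 1 (mod 8), (2/449) = +1. Now have (85/449).
85 ≡ 1 (mod 4), so quadratic reciprocity gives (85/449) = (449/85). Reduce: 449 ≡ 24 (mod 85). Now have (24/85).
Factor out 2: 24 = 2^3·3. Since 85 ≡ 5 (mod 8), (2/85) = -1, and (2/85)^3 = -1. Now have -(3/85).
85 ≡ 1 (mod 4), so quadratic reciprocity gives (3/85) = (85/3). Reduce: 85 ≡ 1 (mod 3). Now have -(1/3).
(1/3) = 1. Collecting the sign factors: -1.
(619/449) = -1, and 449 is prime, so 619 is not a quadratic residue mod 449.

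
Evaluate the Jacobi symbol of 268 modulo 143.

-1

Reduce the numerator: 268 ≡ 125 (mod 143), so (268/143) = (125/143).
125 ≡ 1 (mod 4), so quadratic reciprocity gives (125/143) = (143/125). Reduce: 143 ≡ 18 (mod 125). Now have (18/125).
Factor out 2: 18 = 2·9. Since 125 ≡ 5 (mod 8), (2/125) = -1. Now have -(9/125).
9 ≡ 1 (mod 4), so quadratic reciprocity gives (9/125) = (125/9). Reduce: 125 ≡ 8 (mod 9). Now have -(8/9).
Factor out 2: 8 = 2^3. Since 9 ≡ 1 (mod 8), (2/9) = +1, and (2/9)^3 = +1. Now have -(1/9).
(1/9) = 1. Collecting the sign factors: -1.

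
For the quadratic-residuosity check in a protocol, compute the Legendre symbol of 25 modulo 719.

25 ≡ 1 (mod 4), so quadratic reciprocity gives (25/719) = (719/25). Reduce: 719 ≡ 19 (mod 25). Now have (19/25).
25 ≡ 1 (mod 4), so quadratic reciprocity gives (19/25) = (25/19). Reduce: 25 ≡ 6 (mod 19). Now have (6/19).
Factor out 2: 6 = 2·3. Since 19 ≡ 3 (mod 8), (2/19) = -1. Now have -(3/19).
Both 3 ≡ 3 and 19 ≡ 3 (mod 4), so reciprocity gives (3/19) = -(19/3). Reduce: 19 ≡ 1 (mod 3). Now have (1/3).
(1/3) = 1. Collecting the sign factors: 1.

1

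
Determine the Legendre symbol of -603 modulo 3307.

(-603/3307)
  = -(603/3307)    [3307 ≡ 3 mod 4 ⇒ (-1/3307) = -1]
  = (3307/603)    [QR: both ≡ 3 mod 4, sign flips]
  = (292/603)    [3307 ≡ 292 mod 603]
  = (73/603)    [603 ≡ 3 mod 8 ⇒ (2/603)^2 = +1]
  = (603/73)    [QR: 73 ≡ 1 mod 4, sign kept]
  = (19/73)    [603 ≡ 19 mod 73]
  = (73/19)    [QR: 73 ≡ 1 mod 4, sign kept]
  = (16/19)    [73 ≡ 16 mod 19]
  = (1/19)    [19 ≡ 3 mod 8 ⇒ (2/19)^4 = +1]
  = 1    [(1/19) = 1]

1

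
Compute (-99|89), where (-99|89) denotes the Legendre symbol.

Reduce the numerator: -99 ≡ 79 (mod 89), so (-99|89) = (79|89).
89 ≡ 1 (mod 4), so quadratic reciprocity gives (79|89) = (89|79). Reduce: 89 ≡ 10 (mod 79). Now have (10|79).
Factor out 2: 10 = 2·5. Since 79 ≡ 7 (mod 8), (2|79) = +1. Now have (5|79).
5 ≡ 1 (mod 4), so quadratic reciprocity gives (5|79) = (79|5). Reduce: 79 ≡ 4 (mod 5). Now have (4|5).
Factor out 2: 4 = 2^2. Since 5 ≡ 5 (mod 8), (2|5) = -1, and (2|5)^2 = +1. Now have (1|5).
(1|5) = 1. Collecting the sign factors: 1.

1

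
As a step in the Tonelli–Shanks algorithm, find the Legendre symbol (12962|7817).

-1

Reduce the numerator: 12962 ≡ 5145 (mod 7817), so (12962|7817) = (5145|7817).
5145 ≡ 1 (mod 4), so quadratic reciprocity gives (5145|7817) = (7817|5145). Reduce: 7817 ≡ 2672 (mod 5145). Now have (2672|5145).
Factor out 2: 2672 = 2^4·167. Since 5145 ≡ 1 (mod 8), (2|5145) = +1, and (2|5145)^4 = +1. Now have (167|5145).
5145 ≡ 1 (mod 4), so quadratic reciprocity gives (167|5145) = (5145|167). Reduce: 5145 ≡ 135 (mod 167). Now have (135|167).
Both 135 ≡ 3 and 167 ≡ 3 (mod 4), so reciprocity gives (135|167) = -(167|135). Reduce: 167 ≡ 32 (mod 135). Now have -(32|135).
Factor out 2: 32 = 2^5. Since 135 ≡ 7 (mod 8), (2|135) = +1, and (2|135)^5 = +1. Now have -(1|135).
(1|135) = 1. Collecting the sign factors: -1.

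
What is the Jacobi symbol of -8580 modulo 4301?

Pull out -1: (-8580|4301) = (-1|4301)·(8580|4301). Since 4301 ≡ 1 (mod 4), (-1|4301) = +1. Now have (8580|4301).
Reduce the numerator: 8580 ≡ 4279 (mod 4301), so (8580|4301) = (4279|4301).
4301 ≡ 1 (mod 4), so quadratic reciprocity gives (4279|4301) = (4301|4279). Reduce: 4301 ≡ 22 (mod 4279). Now have (22|4279).
Factor out 2: 22 = 2·11. Since 4279 ≡ 7 (mod 8), (2|4279) = +1. Now have (11|4279).
Both 11 ≡ 3 and 4279 ≡ 3 (mod 4), so reciprocity gives (11|4279) = -(4279|11). Reduce: 4279 ≡ 0 (mod 11). Now have -(0|11).
The numerator is now 0 with denominator 11 > 1: the symbol is 0.

0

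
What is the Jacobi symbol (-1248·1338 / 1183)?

By multiplicativity, (-1248·1338 / 1183) = (-1248 / 1183)·(1338 / 1183).
First factor (-1248 / 1183):
(-1248 / 1183)
  = (1118 / 1183)    [-1248 ≡ 1118 mod 1183]
  = (559 / 1183)    [1183 ≡ 7 mod 8 ⇒ (2 / 1183) = +1]
  = -(1183 / 559)    [QR: both ≡ 3 mod 4, sign flips]
  = -(65 / 559)    [1183 ≡ 65 mod 559]
  = -(559 / 65)    [QR: 65 ≡ 1 mod 4, sign kept]
  = -(39 / 65)    [559 ≡ 39 mod 65]
  = -(65 / 39)    [QR: 65 ≡ 1 mod 4, sign kept]
  = -(26 / 39)    [65 ≡ 26 mod 39]
  = -(13 / 39)    [39 ≡ 7 mod 8 ⇒ (2 / 39) = +1]
  = -(39 / 13)    [QR: 13 ≡ 1 mod 4, sign kept]
  = -(0 / 13)    [39 ≡ 0 mod 13]
  = 0    [numerator 0, gcd > 1]
Second factor (1338 / 1183):
(1338 / 1183)
  = (155 / 1183)    [1338 ≡ 155 mod 1183]
  = -(1183 / 155)    [QR: both ≡ 3 mod 4, sign flips]
  = -(98 / 155)    [1183 ≡ 98 mod 155]
  = (49 / 155)    [155 ≡ 3 mod 8 ⇒ (2 / 155) = -1]
  = (155 / 49)    [QR: 49 ≡ 1 mod 4, sign kept]
  = (8 / 49)    [155 ≡ 8 mod 49]
  = (1 / 49)    [49 ≡ 1 mod 8 ⇒ (2 / 49)^3 = +1]
  = 1    [(1 / 49) = 1]
Product: (0)·(1) = 0.

0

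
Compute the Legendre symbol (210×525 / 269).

By multiplicativity, (210·525 / 269) = (210 / 269)·(525 / 269).
First factor (210 / 269):
Factor out 2: 210 = 2·105. Since 269 ≡ 5 (mod 8), (2 / 269) = -1. Now have -(105 / 269).
105 ≡ 1 (mod 4), so quadratic reciprocity gives (105 / 269) = (269 / 105). Reduce: 269 ≡ 59 (mod 105). Now have -(59 / 105).
105 ≡ 1 (mod 4), so quadratic reciprocity gives (59 / 105) = (105 / 59). Reduce: 105 ≡ 46 (mod 59). Now have -(46 / 59).
Factor out 2: 46 = 2·23. Since 59 ≡ 3 (mod 8), (2 / 59) = -1. Now have (23 / 59).
Both 23 ≡ 3 and 59 ≡ 3 (mod 4), so reciprocity gives (23 / 59) = -(59 / 23). Reduce: 59 ≡ 13 (mod 23). Now have -(13 / 23).
13 ≡ 1 (mod 4), so quadratic reciprocity gives (13 / 23) = (23 / 13). Reduce: 23 ≡ 10 (mod 13). Now have -(10 / 13).
Factor out 2: 10 = 2·5. Since 13 ≡ 5 (mod 8), (2 / 13) = -1. Now have (5 / 13).
5 ≡ 1 (mod 4), so quadratic reciprocity gives (5 / 13) = (13 / 5). Reduce: 13 ≡ 3 (mod 5). Now have (3 / 5).
5 ≡ 1 (mod 4), so quadratic reciprocity gives (3 / 5) = (5 / 3). Reduce: 5 ≡ 2 (mod 3). Now have (2 / 3).
Factor out 2: 2 = 2. Since 3 ≡ 3 (mod 8), (2 / 3) = -1. Now have -(1 / 3).
(1 / 3) = 1. Collecting the sign factors: -1.
Second factor (525 / 269):
Reduce the numerator: 525 ≡ 256 (mod 269), so (525 / 269) = (256 / 269).
Factor out 2: 256 = 2^8. Since 269 ≡ 5 (mod 8), (2 / 269) = -1, and (2 / 269)^8 = +1. Now have (1 / 269).
(1 / 269) = 1. Collecting the sign factors: 1.
Product: (-1)·(1) = -1.

-1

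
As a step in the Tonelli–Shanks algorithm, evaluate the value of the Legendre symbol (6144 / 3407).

(6144 / 3407)
  = (2737 / 3407)    [6144 ≡ 2737 mod 3407]
  = (3407 / 2737)    [QR: 2737 ≡ 1 mod 4, sign kept]
  = (670 / 2737)    [3407 ≡ 670 mod 2737]
  = (335 / 2737)    [2737 ≡ 1 mod 8 ⇒ (2 / 2737) = +1]
  = (2737 / 335)    [QR: 2737 ≡ 1 mod 4, sign kept]
  = (57 / 335)    [2737 ≡ 57 mod 335]
  = (335 / 57)    [QR: 57 ≡ 1 mod 4, sign kept]
  = (50 / 57)    [335 ≡ 50 mod 57]
  = (25 / 57)    [57 ≡ 1 mod 8 ⇒ (2 / 57) = +1]
  = (57 / 25)    [QR: 25 ≡ 1 mod 4, sign kept]
  = (7 / 25)    [57 ≡ 7 mod 25]
  = (25 / 7)    [QR: 25 ≡ 1 mod 4, sign kept]
  = (4 / 7)    [25 ≡ 4 mod 7]
  = (1 / 7)    [7 ≡ 7 mod 8 ⇒ (2 / 7)^2 = +1]
  = 1    [(1 / 7) = 1]

1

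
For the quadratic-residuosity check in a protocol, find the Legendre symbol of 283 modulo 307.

Both 283 ≡ 3 and 307 ≡ 3 (mod 4), so reciprocity gives (283/307) = -(307/283). Reduce: 307 ≡ 24 (mod 283). Now have -(24/283).
Factor out 2: 24 = 2^3·3. Since 283 ≡ 3 (mod 8), (2/283) = -1, and (2/283)^3 = -1. Now have (3/283).
Both 3 ≡ 3 and 283 ≡ 3 (mod 4), so reciprocity gives (3/283) = -(283/3). Reduce: 283 ≡ 1 (mod 3). Now have -(1/3).
(1/3) = 1. Collecting the sign factors: -1.

-1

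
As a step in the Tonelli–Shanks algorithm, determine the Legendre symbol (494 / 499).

-1

Factor out 2: 494 = 2·247. Since 499 ≡ 3 (mod 8), (2 / 499) = -1. Now have -(247 / 499).
Both 247 ≡ 3 and 499 ≡ 3 (mod 4), so reciprocity gives (247 / 499) = -(499 / 247). Reduce: 499 ≡ 5 (mod 247). Now have (5 / 247).
5 ≡ 1 (mod 4), so quadratic reciprocity gives (5 / 247) = (247 / 5). Reduce: 247 ≡ 2 (mod 5). Now have (2 / 5).
Factor out 2: 2 = 2. Since 5 ≡ 5 (mod 8), (2 / 5) = -1. Now have -(1 / 5).
(1 / 5) = 1. Collecting the sign factors: -1.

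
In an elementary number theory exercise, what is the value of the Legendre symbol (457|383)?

-1

Reduce the numerator: 457 ≡ 74 (mod 383), so (457|383) = (74|383).
Factor out 2: 74 = 2·37. Since 383 ≡ 7 (mod 8), (2|383) = +1. Now have (37|383).
37 ≡ 1 (mod 4), so quadratic reciprocity gives (37|383) = (383|37). Reduce: 383 ≡ 13 (mod 37). Now have (13|37).
13 ≡ 1 (mod 4), so quadratic reciprocity gives (13|37) = (37|13). Reduce: 37 ≡ 11 (mod 13). Now have (11|13).
13 ≡ 1 (mod 4), so quadratic reciprocity gives (11|13) = (13|11). Reduce: 13 ≡ 2 (mod 11). Now have (2|11).
Factor out 2: 2 = 2. Since 11 ≡ 3 (mod 8), (2|11) = -1. Now have -(1|11).
(1|11) = 1. Collecting the sign factors: -1.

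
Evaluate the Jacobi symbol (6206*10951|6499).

By multiplicativity, (6206·10951|6499) = (6206|6499)·(10951|6499).
First factor (6206|6499):
(6206|6499)
  = -(3103|6499)    [6499 ≡ 3 mod 8 ⇒ (2|6499) = -1]
  = (6499|3103)    [QR: both ≡ 3 mod 4, sign flips]
  = (293|3103)    [6499 ≡ 293 mod 3103]
  = (3103|293)    [QR: 293 ≡ 1 mod 4, sign kept]
  = (173|293)    [3103 ≡ 173 mod 293]
  = (293|173)    [QR: 173 ≡ 1 mod 4, sign kept]
  = (120|173)    [293 ≡ 120 mod 173]
  = -(15|173)    [173 ≡ 5 mod 8 ⇒ (2|173)^3 = -1]
  = -(173|15)    [QR: 173 ≡ 1 mod 4, sign kept]
  = -(8|15)    [173 ≡ 8 mod 15]
  = -(1|15)    [15 ≡ 7 mod 8 ⇒ (2|15)^3 = +1]
  = -1    [(1|15) = 1]
Second factor (10951|6499):
(10951|6499)
  = (4452|6499)    [10951 ≡ 4452 mod 6499]
  = (1113|6499)    [6499 ≡ 3 mod 8 ⇒ (2|6499)^2 = +1]
  = (6499|1113)    [QR: 1113 ≡ 1 mod 4, sign kept]
  = (934|1113)    [6499 ≡ 934 mod 1113]
  = (467|1113)    [1113 ≡ 1 mod 8 ⇒ (2|1113) = +1]
  = (1113|467)    [QR: 1113 ≡ 1 mod 4, sign kept]
  = (179|467)    [1113 ≡ 179 mod 467]
  = -(467|179)    [QR: both ≡ 3 mod 4, sign flips]
  = -(109|179)    [467 ≡ 109 mod 179]
  = -(179|109)    [QR: 109 ≡ 1 mod 4, sign kept]
  = -(70|109)    [179 ≡ 70 mod 109]
  = (35|109)    [109 ≡ 5 mod 8 ⇒ (2|109) = -1]
  = (109|35)    [QR: 109 ≡ 1 mod 4, sign kept]
  = (4|35)    [109 ≡ 4 mod 35]
  = (1|35)    [35 ≡ 3 mod 8 ⇒ (2|35)^2 = +1]
  = 1    [(1|35) = 1]
Product: (-1)·(1) = -1.

-1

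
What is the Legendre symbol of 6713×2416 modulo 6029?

By multiplicativity, (6713·2416/6029) = (6713/6029)·(2416/6029).
First factor (6713/6029):
Reduce the numerator: 6713 ≡ 684 (mod 6029), so (6713/6029) = (684/6029).
Factor out 2: 684 = 2^2·171. Since 6029 ≡ 5 (mod 8), (2/6029) = -1, and (2/6029)^2 = +1. Now have (171/6029).
6029 ≡ 1 (mod 4), so quadratic reciprocity gives (171/6029) = (6029/171). Reduce: 6029 ≡ 44 (mod 171). Now have (44/171).
Factor out 2: 44 = 2^2·11. Since 171 ≡ 3 (mod 8), (2/171) = -1, and (2/171)^2 = +1. Now have (11/171).
Both 11 ≡ 3 and 171 ≡ 3 (mod 4), so reciprocity gives (11/171) = -(171/11). Reduce: 171 ≡ 6 (mod 11). Now have -(6/11).
Factor out 2: 6 = 2·3. Since 11 ≡ 3 (mod 8), (2/11) = -1. Now have (3/11).
Both 3 ≡ 3 and 11 ≡ 3 (mod 4), so reciprocity gives (3/11) = -(11/3). Reduce: 11 ≡ 2 (mod 3). Now have -(2/3).
Factor out 2: 2 = 2. Since 3 ≡ 3 (mod 8), (2/3) = -1. Now have (1/3).
(1/3) = 1. Collecting the sign factors: 1.
Second factor (2416/6029):
Factor out 2: 2416 = 2^4·151. Since 6029 ≡ 5 (mod 8), (2/6029) = -1, and (2/6029)^4 = +1. Now have (151/6029).
6029 ≡ 1 (mod 4), so quadratic reciprocity gives (151/6029) = (6029/151). Reduce: 6029 ≡ 140 (mod 151). Now have (140/151).
Factor out 2: 140 = 2^2·35. Since 151 ≡ 7 (mod 8), (2/151) = +1, and (2/151)^2 = +1. Now have (35/151).
Both 35 ≡ 3 and 151 ≡ 3 (mod 4), so reciprocity gives (35/151) = -(151/35). Reduce: 151 ≡ 11 (mod 35). Now have -(11/35).
Both 11 ≡ 3 and 35 ≡ 3 (mod 4), so reciprocity gives (11/35) = -(35/11). Reduce: 35 ≡ 2 (mod 11). Now have (2/11).
Factor out 2: 2 = 2. Since 11 ≡ 3 (mod 8), (2/11) = -1. Now have -(1/11).
(1/11) = 1. Collecting the sign factors: -1.
Product: (1)·(-1) = -1.

-1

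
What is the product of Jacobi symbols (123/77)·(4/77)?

By multiplicativity, (123·4/77) = (123/77)·(4/77).
First factor (123/77):
(123/77)
  = (46/77)    [123 ≡ 46 mod 77]
  = -(23/77)    [77 ≡ 5 mod 8 ⇒ (2/77) = -1]
  = -(77/23)    [QR: 77 ≡ 1 mod 4, sign kept]
  = -(8/23)    [77 ≡ 8 mod 23]
  = -(1/23)    [23 ≡ 7 mod 8 ⇒ (2/23)^3 = +1]
  = -1    [(1/23) = 1]
Second factor (4/77):
(4/77)
  = (1/77)    [77 ≡ 5 mod 8 ⇒ (2/77)^2 = +1]
  = 1    [(1/77) = 1]
Product: (-1)·(1) = -1.

-1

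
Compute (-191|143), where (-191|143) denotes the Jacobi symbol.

-1

(-191|143)
  = (95|143)    [-191 ≡ 95 mod 143]
  = -(143|95)    [QR: both ≡ 3 mod 4, sign flips]
  = -(48|95)    [143 ≡ 48 mod 95]
  = -(3|95)    [95 ≡ 7 mod 8 ⇒ (2|95)^4 = +1]
  = (95|3)    [QR: both ≡ 3 mod 4, sign flips]
  = (2|3)    [95 ≡ 2 mod 3]
  = -(1|3)    [3 ≡ 3 mod 8 ⇒ (2|3) = -1]
  = -1    [(1|3) = 1]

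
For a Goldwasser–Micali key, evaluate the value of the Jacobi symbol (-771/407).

Pull out -1: (-771/407) = (-1/407)·(771/407). Since 407 ≡ 3 (mod 4), (-1/407) = -1. Now have -(771/407).
Reduce the numerator: 771 ≡ 364 (mod 407), so (771/407) = (364/407).
Factor out 2: 364 = 2^2·91. Since 407 ≡ 7 (mod 8), (2/407) = +1, and (2/407)^2 = +1. Now have -(91/407).
Both 91 ≡ 3 and 407 ≡ 3 (mod 4), so reciprocity gives (91/407) = -(407/91). Reduce: 407 ≡ 43 (mod 91). Now have (43/91).
Both 43 ≡ 3 and 91 ≡ 3 (mod 4), so reciprocity gives (43/91) = -(91/43). Reduce: 91 ≡ 5 (mod 43). Now have -(5/43).
5 ≡ 1 (mod 4), so quadratic reciprocity gives (5/43) = (43/5). Reduce: 43 ≡ 3 (mod 5). Now have -(3/5).
5 ≡ 1 (mod 4), so quadratic reciprocity gives (3/5) = (5/3). Reduce: 5 ≡ 2 (mod 3). Now have -(2/3).
Factor out 2: 2 = 2. Since 3 ≡ 3 (mod 8), (2/3) = -1. Now have (1/3).
(1/3) = 1. Collecting the sign factors: 1.

1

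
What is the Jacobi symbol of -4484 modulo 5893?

Pull out -1: (-4484/5893) = (-1/5893)·(4484/5893). Since 5893 ≡ 1 (mod 4), (-1/5893) = +1. Now have (4484/5893).
Factor out 2: 4484 = 2^2·1121. Since 5893 ≡ 5 (mod 8), (2/5893) = -1, and (2/5893)^2 = +1. Now have (1121/5893).
1121 ≡ 1 (mod 4), so quadratic reciprocity gives (1121/5893) = (5893/1121). Reduce: 5893 ≡ 288 (mod 1121). Now have (288/1121).
Factor out 2: 288 = 2^5·9. Since 1121 ≡ 1 (mod 8), (2/1121) = +1, and (2/1121)^5 = +1. Now have (9/1121).
9 ≡ 1 (mod 4), so quadratic reciprocity gives (9/1121) = (1121/9). Reduce: 1121 ≡ 5 (mod 9). Now have (5/9).
5 ≡ 1 (mod 4), so quadratic reciprocity gives (5/9) = (9/5). Reduce: 9 ≡ 4 (mod 5). Now have (4/5).
Factor out 2: 4 = 2^2. Since 5 ≡ 5 (mod 8), (2/5) = -1, and (2/5)^2 = +1. Now have (1/5).
(1/5) = 1. Collecting the sign factors: 1.

1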